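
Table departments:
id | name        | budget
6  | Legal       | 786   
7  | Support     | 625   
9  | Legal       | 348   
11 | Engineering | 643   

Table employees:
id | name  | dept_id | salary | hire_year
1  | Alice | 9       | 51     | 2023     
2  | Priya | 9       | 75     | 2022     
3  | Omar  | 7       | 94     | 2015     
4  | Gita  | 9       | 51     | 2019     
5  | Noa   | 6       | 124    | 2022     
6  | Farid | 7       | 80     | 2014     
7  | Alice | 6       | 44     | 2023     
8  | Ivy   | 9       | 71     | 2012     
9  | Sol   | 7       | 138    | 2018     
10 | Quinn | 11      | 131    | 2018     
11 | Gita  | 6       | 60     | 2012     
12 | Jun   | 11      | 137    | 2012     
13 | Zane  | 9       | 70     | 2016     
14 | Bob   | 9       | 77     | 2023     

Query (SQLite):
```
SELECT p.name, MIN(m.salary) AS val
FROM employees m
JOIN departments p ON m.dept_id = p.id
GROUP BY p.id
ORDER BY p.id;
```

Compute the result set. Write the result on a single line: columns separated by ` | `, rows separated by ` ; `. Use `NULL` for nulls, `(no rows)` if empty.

Join each employees row to its departments via dept_id.
Group joined rows by departments.id; compute MIN(m.salary) per group.
  6: ids {5, 7, 11} → MIN(m.salary)=44
  7: ids {3, 6, 9} → MIN(m.salary)=80
  9: ids {1, 2, 4, 8, 13, 14} → MIN(m.salary)=51
  11: ids {10, 12} → MIN(m.salary)=131

Legal | 44 ; Support | 80 ; Legal | 51 ; Engineering | 131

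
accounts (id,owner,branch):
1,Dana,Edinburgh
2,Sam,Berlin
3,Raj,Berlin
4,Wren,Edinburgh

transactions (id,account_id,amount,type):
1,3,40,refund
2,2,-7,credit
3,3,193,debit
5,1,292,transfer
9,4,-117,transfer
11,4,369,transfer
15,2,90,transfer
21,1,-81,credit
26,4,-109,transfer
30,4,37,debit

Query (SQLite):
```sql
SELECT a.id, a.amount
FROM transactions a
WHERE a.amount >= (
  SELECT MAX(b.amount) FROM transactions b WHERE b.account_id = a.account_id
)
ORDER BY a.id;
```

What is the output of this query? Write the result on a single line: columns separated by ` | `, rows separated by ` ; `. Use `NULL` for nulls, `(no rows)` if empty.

3 | 193 ; 5 | 292 ; 11 | 369 ; 15 | 90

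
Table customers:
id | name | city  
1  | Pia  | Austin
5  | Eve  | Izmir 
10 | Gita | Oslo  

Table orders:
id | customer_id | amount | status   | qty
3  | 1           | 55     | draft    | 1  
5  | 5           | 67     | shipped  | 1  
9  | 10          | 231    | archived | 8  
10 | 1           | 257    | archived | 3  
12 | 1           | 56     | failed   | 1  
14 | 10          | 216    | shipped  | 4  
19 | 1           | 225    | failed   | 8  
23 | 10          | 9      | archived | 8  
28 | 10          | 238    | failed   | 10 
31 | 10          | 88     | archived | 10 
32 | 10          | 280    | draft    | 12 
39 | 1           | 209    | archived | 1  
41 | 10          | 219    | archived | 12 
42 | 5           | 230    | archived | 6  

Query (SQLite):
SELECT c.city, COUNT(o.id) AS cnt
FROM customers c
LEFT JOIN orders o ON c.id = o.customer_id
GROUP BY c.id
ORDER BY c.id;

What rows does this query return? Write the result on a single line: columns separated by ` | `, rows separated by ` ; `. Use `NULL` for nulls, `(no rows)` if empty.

Austin | 5 ; Izmir | 2 ; Oslo | 7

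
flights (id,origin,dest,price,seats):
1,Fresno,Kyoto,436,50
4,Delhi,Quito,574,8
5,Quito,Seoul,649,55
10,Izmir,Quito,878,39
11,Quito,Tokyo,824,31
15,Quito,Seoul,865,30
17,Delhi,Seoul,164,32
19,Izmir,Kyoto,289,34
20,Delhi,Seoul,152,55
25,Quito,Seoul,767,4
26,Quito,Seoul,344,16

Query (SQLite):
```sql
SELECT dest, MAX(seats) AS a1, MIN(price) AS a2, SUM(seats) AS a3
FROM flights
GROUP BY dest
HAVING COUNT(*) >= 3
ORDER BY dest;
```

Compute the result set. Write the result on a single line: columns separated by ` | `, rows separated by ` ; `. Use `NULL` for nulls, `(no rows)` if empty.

Group flights by dest.
Per group compute: MAX(seats), MIN(price), SUM(seats).
HAVING: drop groups with fewer than 3 rows.
  Kyoto: ids {1, 19} → MAX(seats)=50, MIN(price)=289, SUM(seats)=84
  Quito: ids {4, 10} → MAX(seats)=39, MIN(price)=574, SUM(seats)=47
  Seoul: ids {5, 15, 17, 20, 25, 26} → MAX(seats)=55, MIN(price)=152, SUM(seats)=192
  Tokyo: ids {11} → MAX(seats)=31, MIN(price)=824, SUM(seats)=31

Seoul | 55 | 152 | 192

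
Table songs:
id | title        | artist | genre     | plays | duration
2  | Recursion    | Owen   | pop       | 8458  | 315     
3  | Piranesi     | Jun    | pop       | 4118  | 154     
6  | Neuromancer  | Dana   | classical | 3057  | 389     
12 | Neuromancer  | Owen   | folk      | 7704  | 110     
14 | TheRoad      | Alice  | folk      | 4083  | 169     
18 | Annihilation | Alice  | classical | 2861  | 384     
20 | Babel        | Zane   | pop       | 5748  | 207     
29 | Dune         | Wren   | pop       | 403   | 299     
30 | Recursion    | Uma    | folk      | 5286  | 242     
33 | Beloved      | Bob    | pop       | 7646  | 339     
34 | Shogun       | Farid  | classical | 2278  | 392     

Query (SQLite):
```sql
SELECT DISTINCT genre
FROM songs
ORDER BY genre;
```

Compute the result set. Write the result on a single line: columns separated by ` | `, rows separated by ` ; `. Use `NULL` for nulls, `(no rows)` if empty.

Collect distinct genre values from songs.

classical ; folk ; pop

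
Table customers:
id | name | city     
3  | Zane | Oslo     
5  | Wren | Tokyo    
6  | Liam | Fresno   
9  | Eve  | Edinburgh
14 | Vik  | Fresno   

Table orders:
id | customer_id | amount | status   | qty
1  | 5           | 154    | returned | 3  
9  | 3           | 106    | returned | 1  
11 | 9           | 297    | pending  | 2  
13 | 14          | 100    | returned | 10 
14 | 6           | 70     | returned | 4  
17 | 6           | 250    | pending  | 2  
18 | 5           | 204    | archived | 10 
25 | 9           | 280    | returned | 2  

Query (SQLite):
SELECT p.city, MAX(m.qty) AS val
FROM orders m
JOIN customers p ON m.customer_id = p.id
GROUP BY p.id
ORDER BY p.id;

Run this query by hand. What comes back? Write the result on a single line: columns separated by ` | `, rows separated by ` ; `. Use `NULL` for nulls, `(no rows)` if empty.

Oslo | 1 ; Tokyo | 10 ; Fresno | 4 ; Edinburgh | 2 ; Fresno | 10

Join each orders row to its customers via customer_id.
Group joined rows by customers.id; compute MAX(m.qty) per group.
  3: ids {9} → MAX(m.qty)=1
  5: ids {1, 18} → MAX(m.qty)=10
  6: ids {14, 17} → MAX(m.qty)=4
  9: ids {11, 25} → MAX(m.qty)=2
  14: ids {13} → MAX(m.qty)=10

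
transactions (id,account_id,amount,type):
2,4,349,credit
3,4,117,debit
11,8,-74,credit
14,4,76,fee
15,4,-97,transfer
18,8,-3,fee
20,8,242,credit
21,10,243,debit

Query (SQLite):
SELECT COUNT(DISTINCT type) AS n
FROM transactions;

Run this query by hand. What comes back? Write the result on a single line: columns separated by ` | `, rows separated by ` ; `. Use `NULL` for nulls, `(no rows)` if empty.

4

Count distinct non-NULL type values.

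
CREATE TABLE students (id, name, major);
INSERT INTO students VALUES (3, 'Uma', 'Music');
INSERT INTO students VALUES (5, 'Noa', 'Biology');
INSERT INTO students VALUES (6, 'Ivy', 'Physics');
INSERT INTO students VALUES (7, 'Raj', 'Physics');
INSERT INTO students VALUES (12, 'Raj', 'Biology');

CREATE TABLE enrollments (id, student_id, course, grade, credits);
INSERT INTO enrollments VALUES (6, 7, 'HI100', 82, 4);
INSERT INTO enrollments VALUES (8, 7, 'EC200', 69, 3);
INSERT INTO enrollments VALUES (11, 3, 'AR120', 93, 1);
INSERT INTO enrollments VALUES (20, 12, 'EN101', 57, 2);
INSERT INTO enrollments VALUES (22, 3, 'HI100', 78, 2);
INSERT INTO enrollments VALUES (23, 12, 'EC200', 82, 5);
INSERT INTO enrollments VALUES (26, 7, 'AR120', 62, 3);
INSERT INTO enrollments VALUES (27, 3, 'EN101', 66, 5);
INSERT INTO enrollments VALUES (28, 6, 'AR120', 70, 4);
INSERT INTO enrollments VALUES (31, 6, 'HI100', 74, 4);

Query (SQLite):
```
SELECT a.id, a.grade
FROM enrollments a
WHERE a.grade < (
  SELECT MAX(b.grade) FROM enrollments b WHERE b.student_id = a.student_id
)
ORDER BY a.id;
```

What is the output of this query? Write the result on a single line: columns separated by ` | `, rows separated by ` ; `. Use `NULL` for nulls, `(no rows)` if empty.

For each enrollments row a, compute MAX(grade) over rows sharing a.student_id.
Keep row a if a.grade < that per-group MAX.
  student_id=3: MAX(grade) = 93
  student_id=6: MAX(grade) = 74
  student_id=7: MAX(grade) = 82
  student_id=12: MAX(grade) = 82

8 | 69 ; 20 | 57 ; 22 | 78 ; 26 | 62 ; 27 | 66 ; 28 | 70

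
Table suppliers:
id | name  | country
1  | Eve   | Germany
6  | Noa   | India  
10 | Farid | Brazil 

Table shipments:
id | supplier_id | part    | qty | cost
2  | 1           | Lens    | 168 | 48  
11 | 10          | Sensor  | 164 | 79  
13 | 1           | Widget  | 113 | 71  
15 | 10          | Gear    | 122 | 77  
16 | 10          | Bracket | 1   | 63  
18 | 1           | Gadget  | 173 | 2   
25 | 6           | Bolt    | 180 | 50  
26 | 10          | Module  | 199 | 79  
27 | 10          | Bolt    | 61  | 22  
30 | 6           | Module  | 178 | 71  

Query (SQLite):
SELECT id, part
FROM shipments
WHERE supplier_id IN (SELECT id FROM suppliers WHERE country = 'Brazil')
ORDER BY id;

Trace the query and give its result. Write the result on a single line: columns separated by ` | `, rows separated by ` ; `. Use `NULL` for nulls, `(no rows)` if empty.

11 | Sensor ; 15 | Gear ; 16 | Bracket ; 26 | Module ; 27 | Bolt

Inner query: suppliers.id where country = 'Brazil'.
Outer: keep shipments rows whose supplier_id is in that set.
Inner query → {10}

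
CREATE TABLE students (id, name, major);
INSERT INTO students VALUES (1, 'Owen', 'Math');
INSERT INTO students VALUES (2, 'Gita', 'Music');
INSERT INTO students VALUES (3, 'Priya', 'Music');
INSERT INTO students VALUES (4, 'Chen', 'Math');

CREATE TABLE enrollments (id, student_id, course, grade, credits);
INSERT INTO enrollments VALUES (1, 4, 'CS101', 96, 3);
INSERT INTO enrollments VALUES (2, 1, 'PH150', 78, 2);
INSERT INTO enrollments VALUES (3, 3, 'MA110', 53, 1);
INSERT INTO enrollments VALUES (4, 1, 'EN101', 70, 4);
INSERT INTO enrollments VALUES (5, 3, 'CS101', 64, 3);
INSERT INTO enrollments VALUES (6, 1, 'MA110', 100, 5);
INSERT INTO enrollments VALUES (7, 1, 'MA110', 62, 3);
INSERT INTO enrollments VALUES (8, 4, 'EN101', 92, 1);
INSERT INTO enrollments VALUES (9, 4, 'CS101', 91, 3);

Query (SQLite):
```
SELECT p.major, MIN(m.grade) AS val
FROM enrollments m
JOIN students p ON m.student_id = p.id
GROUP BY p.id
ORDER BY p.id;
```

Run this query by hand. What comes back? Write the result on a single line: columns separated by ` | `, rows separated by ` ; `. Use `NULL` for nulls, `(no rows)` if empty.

Math | 62 ; Music | 53 ; Math | 91

Join each enrollments row to its students via student_id.
Group joined rows by students.id; compute MIN(m.grade) per group.
  1: ids {2, 4, 6, 7} → MIN(m.grade)=62
  3: ids {3, 5} → MIN(m.grade)=53
  4: ids {1, 8, 9} → MIN(m.grade)=91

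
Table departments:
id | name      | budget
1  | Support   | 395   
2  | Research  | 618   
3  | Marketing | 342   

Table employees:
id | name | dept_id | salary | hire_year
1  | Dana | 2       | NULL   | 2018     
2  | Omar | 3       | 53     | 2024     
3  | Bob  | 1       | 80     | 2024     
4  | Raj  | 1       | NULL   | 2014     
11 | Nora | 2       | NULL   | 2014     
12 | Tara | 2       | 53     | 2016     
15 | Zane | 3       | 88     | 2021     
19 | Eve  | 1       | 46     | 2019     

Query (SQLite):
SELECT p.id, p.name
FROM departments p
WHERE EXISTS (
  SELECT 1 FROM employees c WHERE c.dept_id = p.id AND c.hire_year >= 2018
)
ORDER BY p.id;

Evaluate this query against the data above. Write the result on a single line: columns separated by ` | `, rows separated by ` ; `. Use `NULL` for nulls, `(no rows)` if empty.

1 | Support ; 2 | Research ; 3 | Marketing

For each departments row, check whether any employees with matching dept_id has hire_year >= 2018.
Keep rows where that is true.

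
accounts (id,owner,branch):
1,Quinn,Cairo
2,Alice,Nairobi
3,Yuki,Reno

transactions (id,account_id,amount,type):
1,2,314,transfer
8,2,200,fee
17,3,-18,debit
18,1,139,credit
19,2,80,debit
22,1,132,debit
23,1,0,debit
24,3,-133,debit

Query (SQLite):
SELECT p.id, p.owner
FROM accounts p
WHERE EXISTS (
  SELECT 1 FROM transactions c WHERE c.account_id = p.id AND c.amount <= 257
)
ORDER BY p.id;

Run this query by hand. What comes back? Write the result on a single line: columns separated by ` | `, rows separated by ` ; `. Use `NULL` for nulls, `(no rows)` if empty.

1 | Quinn ; 2 | Alice ; 3 | Yuki

For each accounts row, check whether any transactions with matching account_id has amount <= 257.
Keep rows where that is true.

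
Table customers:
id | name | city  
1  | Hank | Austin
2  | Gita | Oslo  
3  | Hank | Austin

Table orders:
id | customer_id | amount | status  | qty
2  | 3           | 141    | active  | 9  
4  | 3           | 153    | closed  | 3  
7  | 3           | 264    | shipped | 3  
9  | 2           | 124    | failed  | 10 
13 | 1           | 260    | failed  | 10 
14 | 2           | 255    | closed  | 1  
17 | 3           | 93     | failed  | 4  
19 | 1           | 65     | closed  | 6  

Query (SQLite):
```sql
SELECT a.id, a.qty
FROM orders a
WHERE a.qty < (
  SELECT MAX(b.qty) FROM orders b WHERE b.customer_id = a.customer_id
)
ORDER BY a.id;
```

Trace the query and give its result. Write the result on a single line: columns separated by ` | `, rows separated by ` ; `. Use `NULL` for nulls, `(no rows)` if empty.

For each orders row a, compute MAX(qty) over rows sharing a.customer_id.
Keep row a if a.qty < that per-group MAX.
  customer_id=1: MAX(qty) = 10
  customer_id=2: MAX(qty) = 10
  customer_id=3: MAX(qty) = 9

4 | 3 ; 7 | 3 ; 14 | 1 ; 17 | 4 ; 19 | 6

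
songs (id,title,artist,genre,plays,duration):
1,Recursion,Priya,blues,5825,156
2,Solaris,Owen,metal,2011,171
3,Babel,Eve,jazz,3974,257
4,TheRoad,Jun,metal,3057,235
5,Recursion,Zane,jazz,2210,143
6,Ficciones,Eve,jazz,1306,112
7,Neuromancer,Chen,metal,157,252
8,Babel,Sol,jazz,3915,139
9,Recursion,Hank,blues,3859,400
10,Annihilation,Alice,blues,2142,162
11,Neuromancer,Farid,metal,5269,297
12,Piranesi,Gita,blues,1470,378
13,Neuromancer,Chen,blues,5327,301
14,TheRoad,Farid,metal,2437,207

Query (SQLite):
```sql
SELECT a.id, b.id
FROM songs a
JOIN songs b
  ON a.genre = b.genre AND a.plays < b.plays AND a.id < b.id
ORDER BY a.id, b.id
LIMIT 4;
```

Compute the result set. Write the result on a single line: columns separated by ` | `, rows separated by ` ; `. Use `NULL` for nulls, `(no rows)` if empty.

Pairs (a,b) with same genre, a.plays < b.plays, a.id < b.id.
genre groups: blues:{1,9,10,12,13} jazz:{3,5,6,8} metal:{2,4,7,11,14}
Ordered by (a.id, b.id); first 4.

2 | 4 ; 2 | 11 ; 2 | 14 ; 4 | 11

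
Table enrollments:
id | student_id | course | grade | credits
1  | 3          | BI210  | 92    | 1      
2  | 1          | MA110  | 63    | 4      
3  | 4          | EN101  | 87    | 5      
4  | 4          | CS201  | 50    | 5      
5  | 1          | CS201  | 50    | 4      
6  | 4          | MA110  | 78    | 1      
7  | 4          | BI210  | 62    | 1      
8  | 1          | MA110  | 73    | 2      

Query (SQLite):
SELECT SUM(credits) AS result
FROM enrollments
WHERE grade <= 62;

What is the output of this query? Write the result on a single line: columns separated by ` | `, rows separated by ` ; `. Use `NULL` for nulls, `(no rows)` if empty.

10

Rows where grade <= 62 → credits values: [5, 4, 1].
SUM of non-NULL values = 10.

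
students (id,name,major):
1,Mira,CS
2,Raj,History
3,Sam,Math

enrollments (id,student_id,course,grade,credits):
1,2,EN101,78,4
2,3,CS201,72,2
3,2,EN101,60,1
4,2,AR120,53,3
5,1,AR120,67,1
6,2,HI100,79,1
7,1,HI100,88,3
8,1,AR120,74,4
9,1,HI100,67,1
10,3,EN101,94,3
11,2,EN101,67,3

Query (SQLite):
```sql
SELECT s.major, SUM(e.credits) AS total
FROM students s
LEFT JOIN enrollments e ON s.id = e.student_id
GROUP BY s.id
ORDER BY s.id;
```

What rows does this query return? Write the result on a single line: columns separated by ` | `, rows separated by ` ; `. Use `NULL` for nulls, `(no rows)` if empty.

CS | 9 ; History | 12 ; Math | 5

LEFT JOIN keeps every students row; unmatched ones get NULL for enrollments columns.
Group by students.id and compute SUM(e.credits). SUM over an all-NULL group is NULL.
  1: ids {5, 7, 8, 9} → SUM(e.credits)=9
  2: ids {1, 3, 4, 6, 11} → SUM(e.credits)=12
  3: ids {2, 10} → SUM(e.credits)=5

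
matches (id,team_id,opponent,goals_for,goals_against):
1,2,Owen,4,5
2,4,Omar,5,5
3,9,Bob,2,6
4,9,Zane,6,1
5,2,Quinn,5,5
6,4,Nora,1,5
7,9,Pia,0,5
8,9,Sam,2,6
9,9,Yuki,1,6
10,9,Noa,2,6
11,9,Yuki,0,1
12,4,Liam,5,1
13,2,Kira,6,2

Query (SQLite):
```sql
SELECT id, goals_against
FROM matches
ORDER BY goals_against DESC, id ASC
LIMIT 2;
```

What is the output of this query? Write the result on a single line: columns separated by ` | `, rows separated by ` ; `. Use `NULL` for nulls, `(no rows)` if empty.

3 | 6 ; 8 | 6

Sort by goals_against desc, tiebreak id asc: (6, id=3), (6, id=8), (6, id=9), (6, id=10), (5, id=1) …. Take first 2.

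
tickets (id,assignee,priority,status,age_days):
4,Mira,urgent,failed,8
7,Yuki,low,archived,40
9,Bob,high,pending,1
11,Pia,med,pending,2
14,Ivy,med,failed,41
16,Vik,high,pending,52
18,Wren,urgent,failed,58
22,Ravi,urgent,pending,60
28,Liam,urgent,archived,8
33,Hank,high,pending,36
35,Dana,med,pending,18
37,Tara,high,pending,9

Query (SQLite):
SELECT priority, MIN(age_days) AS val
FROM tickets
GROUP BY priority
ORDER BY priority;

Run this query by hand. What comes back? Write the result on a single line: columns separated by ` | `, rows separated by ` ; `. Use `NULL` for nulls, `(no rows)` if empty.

high | 1 ; low | 40 ; med | 2 ; urgent | 8

Partition tickets by priority; compute MIN(age_days) within each group.
  high: ids {9, 16, 33, 37} → MIN(age_days)=1
  low: ids {7} → MIN(age_days)=40
  med: ids {11, 14, 35} → MIN(age_days)=2
  urgent: ids {4, 18, 22, 28} → MIN(age_days)=8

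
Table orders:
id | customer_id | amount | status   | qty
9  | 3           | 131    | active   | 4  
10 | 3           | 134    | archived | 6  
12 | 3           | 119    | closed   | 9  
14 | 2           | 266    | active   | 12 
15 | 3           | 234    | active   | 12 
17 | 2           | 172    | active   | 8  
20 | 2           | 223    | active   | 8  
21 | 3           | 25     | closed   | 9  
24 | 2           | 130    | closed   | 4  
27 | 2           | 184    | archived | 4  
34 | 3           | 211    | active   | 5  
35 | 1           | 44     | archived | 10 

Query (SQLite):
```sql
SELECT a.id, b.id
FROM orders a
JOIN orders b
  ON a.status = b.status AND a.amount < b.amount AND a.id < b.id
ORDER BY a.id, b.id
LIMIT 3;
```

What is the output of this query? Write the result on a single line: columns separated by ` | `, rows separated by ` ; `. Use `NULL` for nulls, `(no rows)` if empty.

Pairs (a,b) with same status, a.amount < b.amount, a.id < b.id.
status groups: active:{9,14,15,17,20,34} archived:{10,27,35} closed:{12,21,24}
Ordered by (a.id, b.id); first 3.

9 | 14 ; 9 | 15 ; 9 | 17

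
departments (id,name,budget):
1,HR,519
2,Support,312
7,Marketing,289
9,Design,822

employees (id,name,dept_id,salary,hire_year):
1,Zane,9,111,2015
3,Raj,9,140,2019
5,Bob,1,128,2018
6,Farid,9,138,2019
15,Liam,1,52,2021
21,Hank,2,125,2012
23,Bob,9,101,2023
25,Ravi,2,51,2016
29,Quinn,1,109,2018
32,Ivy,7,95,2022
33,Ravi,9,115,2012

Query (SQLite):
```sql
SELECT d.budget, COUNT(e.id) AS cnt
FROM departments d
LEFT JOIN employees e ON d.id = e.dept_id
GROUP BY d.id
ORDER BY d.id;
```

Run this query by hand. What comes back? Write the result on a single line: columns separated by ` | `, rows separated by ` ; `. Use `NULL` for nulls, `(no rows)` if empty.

519 | 3 ; 312 | 2 ; 289 | 1 ; 822 | 5

LEFT JOIN keeps every departments row; unmatched ones get NULL for employees columns.
Group by departments.id and compute COUNT(e.id). COUNT(col) of an all-NULL group is 0.
  1: ids {5, 15, 29} → COUNT(e.id)=3
  2: ids {21, 25} → COUNT(e.id)=2
  7: ids {32} → COUNT(e.id)=1
  9: ids {1, 3, 6, 23, 33} → COUNT(e.id)=5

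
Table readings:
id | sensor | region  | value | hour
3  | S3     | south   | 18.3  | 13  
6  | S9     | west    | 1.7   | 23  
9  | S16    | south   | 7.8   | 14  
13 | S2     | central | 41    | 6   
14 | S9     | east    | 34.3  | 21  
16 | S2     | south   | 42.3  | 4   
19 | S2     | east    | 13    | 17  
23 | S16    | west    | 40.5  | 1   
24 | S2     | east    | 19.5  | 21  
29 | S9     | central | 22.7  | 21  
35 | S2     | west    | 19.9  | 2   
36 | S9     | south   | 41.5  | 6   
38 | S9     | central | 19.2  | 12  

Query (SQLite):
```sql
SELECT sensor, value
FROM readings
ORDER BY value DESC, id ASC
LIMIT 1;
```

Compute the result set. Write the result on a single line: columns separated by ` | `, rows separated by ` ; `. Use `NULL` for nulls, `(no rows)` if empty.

S2 | 42.3

Sort by value desc, tiebreak id asc: (42.3, id=16), (41.5, id=36), (41, id=13), (40.5, id=23) …. Take first 1.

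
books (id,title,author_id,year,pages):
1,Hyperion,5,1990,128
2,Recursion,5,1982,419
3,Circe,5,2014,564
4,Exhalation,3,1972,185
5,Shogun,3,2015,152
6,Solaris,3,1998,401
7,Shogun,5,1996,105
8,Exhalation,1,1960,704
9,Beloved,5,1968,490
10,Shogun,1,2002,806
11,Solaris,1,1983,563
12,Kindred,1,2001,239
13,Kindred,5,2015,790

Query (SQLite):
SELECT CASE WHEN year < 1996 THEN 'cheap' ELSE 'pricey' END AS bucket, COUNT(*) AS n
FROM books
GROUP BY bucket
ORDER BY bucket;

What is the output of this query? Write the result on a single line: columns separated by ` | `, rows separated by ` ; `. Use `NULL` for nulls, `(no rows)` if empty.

Bucket rows by year < 1996 → 'cheap' else 'pricey'; count each bucket.

cheap | 6 ; pricey | 7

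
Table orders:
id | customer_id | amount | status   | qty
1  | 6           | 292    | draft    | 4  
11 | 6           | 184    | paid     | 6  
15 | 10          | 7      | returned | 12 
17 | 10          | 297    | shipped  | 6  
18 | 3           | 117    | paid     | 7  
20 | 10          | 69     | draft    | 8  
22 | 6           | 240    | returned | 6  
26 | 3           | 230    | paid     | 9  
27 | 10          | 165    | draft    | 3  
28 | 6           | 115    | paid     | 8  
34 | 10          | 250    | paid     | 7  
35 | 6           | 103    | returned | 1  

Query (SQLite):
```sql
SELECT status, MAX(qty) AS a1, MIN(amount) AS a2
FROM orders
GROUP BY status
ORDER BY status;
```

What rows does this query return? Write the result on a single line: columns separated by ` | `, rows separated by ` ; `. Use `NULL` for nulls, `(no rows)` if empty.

draft | 8 | 69 ; paid | 9 | 115 ; returned | 12 | 7 ; shipped | 6 | 297

Group orders by status.
Per group compute: MAX(qty), MIN(amount).
  draft: ids {1, 20, 27} → MAX(qty)=8, MIN(amount)=69
  paid: ids {11, 18, 26, 28, 34} → MAX(qty)=9, MIN(amount)=115
  returned: ids {15, 22, 35} → MAX(qty)=12, MIN(amount)=7
  shipped: ids {17} → MAX(qty)=6, MIN(amount)=297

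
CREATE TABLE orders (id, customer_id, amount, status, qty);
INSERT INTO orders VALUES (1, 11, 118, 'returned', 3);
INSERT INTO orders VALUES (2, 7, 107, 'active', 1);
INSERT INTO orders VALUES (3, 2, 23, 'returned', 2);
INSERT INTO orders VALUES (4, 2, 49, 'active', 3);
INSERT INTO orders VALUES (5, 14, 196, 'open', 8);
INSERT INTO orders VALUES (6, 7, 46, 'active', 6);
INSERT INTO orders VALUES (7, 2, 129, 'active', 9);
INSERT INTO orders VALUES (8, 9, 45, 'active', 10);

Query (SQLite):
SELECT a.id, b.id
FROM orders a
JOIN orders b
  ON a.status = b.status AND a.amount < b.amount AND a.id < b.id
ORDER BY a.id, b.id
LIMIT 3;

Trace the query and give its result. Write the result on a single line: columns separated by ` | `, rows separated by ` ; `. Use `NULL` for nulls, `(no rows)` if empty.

2 | 7 ; 4 | 7 ; 6 | 7

Pairs (a,b) with same status, a.amount < b.amount, a.id < b.id.
status groups: active:{2,4,6,7,8} open:{5} returned:{1,3}
Ordered by (a.id, b.id); first 3.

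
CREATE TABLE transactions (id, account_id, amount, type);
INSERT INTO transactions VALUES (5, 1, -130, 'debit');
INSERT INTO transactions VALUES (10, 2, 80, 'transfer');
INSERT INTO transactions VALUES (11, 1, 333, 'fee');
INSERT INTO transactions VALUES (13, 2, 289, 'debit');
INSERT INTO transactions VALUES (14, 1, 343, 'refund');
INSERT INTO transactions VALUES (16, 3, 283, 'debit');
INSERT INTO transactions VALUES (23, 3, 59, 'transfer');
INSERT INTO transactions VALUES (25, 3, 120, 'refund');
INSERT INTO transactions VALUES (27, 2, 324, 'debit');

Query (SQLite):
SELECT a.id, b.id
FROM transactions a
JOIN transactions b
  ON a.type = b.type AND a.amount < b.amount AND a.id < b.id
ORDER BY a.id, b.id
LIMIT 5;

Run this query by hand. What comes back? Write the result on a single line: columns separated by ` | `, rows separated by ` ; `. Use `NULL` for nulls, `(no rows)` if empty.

5 | 13 ; 5 | 16 ; 5 | 27 ; 13 | 27 ; 16 | 27

Pairs (a,b) with same type, a.amount < b.amount, a.id < b.id.
type groups: debit:{5,13,16,27} fee:{11} refund:{14,25} transfer:{10,23}
Ordered by (a.id, b.id); first 5.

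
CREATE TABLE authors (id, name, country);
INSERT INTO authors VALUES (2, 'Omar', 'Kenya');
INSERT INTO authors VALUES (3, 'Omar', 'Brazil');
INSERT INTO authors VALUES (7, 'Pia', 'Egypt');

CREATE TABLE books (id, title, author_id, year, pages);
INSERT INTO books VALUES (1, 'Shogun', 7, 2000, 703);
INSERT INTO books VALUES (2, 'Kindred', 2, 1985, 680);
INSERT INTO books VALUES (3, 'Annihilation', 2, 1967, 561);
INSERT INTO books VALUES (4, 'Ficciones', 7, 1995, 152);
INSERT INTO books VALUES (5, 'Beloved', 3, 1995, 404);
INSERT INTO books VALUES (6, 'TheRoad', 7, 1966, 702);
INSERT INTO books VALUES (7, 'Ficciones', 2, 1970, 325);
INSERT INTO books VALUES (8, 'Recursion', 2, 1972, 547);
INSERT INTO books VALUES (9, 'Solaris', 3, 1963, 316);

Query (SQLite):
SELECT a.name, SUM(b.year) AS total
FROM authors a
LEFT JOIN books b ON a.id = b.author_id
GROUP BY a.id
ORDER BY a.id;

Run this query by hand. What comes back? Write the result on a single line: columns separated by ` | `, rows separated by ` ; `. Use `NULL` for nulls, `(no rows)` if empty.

LEFT JOIN keeps every authors row; unmatched ones get NULL for books columns.
Group by authors.id and compute SUM(b.year). SUM over an all-NULL group is NULL.
  2: ids {2, 3, 7, 8} → SUM(b.year)=7894
  3: ids {5, 9} → SUM(b.year)=3958
  7: ids {1, 4, 6} → SUM(b.year)=5961

Omar | 7894 ; Omar | 3958 ; Pia | 5961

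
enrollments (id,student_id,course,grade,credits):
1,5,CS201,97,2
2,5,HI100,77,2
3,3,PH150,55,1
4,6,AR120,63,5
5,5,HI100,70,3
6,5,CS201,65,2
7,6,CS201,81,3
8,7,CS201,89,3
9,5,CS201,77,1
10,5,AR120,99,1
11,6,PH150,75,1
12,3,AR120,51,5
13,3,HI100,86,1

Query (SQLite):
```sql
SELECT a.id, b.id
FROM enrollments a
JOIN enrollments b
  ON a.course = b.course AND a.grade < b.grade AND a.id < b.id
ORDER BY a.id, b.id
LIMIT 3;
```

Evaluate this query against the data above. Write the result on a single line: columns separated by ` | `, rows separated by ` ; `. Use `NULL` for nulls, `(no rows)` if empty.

2 | 13 ; 3 | 11 ; 4 | 10

Pairs (a,b) with same course, a.grade < b.grade, a.id < b.id.
course groups: AR120:{4,10,12} CS201:{1,6,7,8,9} HI100:{2,5,13} PH150:{3,11}
Ordered by (a.id, b.id); first 3.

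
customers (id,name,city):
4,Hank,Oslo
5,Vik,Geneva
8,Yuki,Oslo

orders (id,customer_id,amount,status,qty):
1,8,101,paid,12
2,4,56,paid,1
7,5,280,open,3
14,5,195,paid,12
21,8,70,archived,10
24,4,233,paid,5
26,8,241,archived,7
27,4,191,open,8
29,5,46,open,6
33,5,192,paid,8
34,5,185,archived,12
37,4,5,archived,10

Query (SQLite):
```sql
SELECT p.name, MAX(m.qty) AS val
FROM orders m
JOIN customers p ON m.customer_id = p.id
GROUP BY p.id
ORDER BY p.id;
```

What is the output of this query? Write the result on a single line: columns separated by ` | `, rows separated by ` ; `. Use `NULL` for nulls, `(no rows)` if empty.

Join each orders row to its customers via customer_id.
Group joined rows by customers.id; compute MAX(m.qty) per group.
  4: ids {2, 24, 27, 37} → MAX(m.qty)=10
  5: ids {7, 14, 29, 33, 34} → MAX(m.qty)=12
  8: ids {1, 21, 26} → MAX(m.qty)=12

Hank | 10 ; Vik | 12 ; Yuki | 12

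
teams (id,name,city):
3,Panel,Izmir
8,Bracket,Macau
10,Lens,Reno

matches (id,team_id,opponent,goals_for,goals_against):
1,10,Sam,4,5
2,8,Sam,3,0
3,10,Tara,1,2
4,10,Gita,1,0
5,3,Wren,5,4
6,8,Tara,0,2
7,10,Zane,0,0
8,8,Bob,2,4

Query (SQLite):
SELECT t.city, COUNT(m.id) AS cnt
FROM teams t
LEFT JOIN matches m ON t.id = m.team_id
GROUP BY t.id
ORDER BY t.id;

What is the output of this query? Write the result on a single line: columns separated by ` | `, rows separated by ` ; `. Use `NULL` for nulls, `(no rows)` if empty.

Izmir | 1 ; Macau | 3 ; Reno | 4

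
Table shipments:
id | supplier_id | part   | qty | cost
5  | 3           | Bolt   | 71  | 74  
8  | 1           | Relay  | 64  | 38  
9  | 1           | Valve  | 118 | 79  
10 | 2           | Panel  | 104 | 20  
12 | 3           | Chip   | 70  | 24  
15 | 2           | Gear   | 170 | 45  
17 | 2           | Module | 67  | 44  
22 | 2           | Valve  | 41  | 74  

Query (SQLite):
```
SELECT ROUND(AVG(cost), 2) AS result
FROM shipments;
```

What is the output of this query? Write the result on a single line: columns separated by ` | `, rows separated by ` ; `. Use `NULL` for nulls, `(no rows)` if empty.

All cost values: [74, 38, 79, 20, 24, 45, 44, 74].
AVG = 398 / 8 (rounded to 2 dp).

49.75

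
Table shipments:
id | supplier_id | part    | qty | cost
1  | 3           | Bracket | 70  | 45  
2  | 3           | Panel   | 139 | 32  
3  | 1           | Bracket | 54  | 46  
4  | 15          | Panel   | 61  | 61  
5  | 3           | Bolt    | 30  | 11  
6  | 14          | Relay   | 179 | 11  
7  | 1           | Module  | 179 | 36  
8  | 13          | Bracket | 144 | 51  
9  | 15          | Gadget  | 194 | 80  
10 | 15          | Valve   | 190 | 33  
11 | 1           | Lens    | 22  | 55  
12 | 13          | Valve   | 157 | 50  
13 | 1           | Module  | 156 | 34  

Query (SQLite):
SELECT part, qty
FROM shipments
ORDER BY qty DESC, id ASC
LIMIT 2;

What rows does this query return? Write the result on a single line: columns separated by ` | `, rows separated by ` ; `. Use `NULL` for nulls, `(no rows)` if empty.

Gadget | 194 ; Valve | 190

Sort by qty desc, tiebreak id asc: (194, id=9), (190, id=10), (179, id=6), (179, id=7), (157, id=12) …. Take first 2.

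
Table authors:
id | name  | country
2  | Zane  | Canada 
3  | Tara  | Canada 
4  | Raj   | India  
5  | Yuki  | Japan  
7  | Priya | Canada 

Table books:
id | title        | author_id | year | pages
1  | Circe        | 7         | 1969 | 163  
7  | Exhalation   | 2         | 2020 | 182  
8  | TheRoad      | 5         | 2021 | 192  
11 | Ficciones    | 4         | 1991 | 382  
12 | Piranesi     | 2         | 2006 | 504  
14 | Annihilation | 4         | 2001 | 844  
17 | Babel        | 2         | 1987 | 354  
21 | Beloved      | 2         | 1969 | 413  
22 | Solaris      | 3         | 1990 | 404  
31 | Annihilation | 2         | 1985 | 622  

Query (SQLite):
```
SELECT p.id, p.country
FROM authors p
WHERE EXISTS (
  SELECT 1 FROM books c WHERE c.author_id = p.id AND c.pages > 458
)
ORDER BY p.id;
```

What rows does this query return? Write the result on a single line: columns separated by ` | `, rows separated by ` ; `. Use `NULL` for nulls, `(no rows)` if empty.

For each authors row, check whether any books with matching author_id has pages > 458.
Keep rows where that is true.

2 | Canada ; 4 | India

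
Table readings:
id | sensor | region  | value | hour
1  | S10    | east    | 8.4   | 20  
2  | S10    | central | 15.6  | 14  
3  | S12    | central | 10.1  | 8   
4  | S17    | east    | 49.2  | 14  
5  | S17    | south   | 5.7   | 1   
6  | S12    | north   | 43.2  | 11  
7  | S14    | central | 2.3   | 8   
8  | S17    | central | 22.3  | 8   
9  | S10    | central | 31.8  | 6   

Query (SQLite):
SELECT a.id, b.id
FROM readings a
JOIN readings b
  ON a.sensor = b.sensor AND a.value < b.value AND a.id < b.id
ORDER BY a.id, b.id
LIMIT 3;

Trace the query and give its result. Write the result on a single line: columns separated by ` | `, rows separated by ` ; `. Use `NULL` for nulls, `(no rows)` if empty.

Pairs (a,b) with same sensor, a.value < b.value, a.id < b.id.
sensor groups: S10:{1,2,9} S12:{3,6} S14:{7} S17:{4,5,8}
Ordered by (a.id, b.id); first 3.

1 | 2 ; 1 | 9 ; 2 | 9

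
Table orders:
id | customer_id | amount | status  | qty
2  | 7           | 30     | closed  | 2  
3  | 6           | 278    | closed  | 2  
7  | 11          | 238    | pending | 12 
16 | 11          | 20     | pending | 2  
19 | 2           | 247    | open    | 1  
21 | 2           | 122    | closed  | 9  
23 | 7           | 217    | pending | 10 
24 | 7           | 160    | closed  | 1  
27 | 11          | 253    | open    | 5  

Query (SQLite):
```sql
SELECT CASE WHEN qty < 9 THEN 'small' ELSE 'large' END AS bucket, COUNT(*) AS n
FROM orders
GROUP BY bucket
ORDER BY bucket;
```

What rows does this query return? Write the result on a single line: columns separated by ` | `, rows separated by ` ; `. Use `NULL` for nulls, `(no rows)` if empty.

large | 3 ; small | 6

Bucket rows by qty < 9 → 'small' else 'large'; count each bucket.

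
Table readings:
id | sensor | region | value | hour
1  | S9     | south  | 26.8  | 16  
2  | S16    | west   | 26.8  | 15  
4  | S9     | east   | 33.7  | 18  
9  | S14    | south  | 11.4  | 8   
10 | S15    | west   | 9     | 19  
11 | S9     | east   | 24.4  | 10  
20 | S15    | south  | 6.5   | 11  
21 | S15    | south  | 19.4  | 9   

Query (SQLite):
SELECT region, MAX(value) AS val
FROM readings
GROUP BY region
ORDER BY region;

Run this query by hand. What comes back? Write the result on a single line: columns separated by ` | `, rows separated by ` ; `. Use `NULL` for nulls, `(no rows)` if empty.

Partition readings by region; compute MAX(value) within each group.
  east: ids {4, 11} → MAX(value)=33.7
  south: ids {1, 9, 20, 21} → MAX(value)=26.8
  west: ids {2, 10} → MAX(value)=26.8

east | 33.7 ; south | 26.8 ; west | 26.8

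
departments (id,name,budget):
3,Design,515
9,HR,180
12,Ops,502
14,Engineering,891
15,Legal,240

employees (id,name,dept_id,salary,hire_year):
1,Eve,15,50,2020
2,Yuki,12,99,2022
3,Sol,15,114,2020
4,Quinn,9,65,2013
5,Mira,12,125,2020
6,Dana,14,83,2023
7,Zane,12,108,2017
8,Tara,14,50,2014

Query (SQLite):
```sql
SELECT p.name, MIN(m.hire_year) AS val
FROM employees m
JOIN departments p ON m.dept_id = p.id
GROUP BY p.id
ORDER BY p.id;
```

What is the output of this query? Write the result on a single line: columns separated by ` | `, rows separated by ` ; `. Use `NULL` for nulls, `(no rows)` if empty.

HR | 2013 ; Ops | 2017 ; Engineering | 2014 ; Legal | 2020

Join each employees row to its departments via dept_id.
Group joined rows by departments.id; compute MIN(m.hire_year) per group.
  9: ids {4} → MIN(m.hire_year)=2013
  12: ids {2, 5, 7} → MIN(m.hire_year)=2017
  14: ids {6, 8} → MIN(m.hire_year)=2014
  15: ids {1, 3} → MIN(m.hire_year)=2020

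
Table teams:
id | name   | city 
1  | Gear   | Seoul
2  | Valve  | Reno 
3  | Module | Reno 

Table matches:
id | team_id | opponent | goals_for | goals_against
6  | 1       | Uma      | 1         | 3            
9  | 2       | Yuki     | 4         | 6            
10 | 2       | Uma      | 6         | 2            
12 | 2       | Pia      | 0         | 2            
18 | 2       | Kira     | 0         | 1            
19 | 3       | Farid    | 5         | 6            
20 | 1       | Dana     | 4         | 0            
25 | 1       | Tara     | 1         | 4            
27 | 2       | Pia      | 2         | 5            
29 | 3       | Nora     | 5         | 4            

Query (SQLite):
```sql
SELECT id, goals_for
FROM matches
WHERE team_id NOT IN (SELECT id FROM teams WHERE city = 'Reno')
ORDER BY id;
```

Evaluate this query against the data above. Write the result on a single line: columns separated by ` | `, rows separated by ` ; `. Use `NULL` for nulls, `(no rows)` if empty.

6 | 1 ; 20 | 4 ; 25 | 1

Inner query: teams.id where city = 'Reno'.
Outer: keep matches rows whose team_id is not in that set.
Inner query → {2, 3}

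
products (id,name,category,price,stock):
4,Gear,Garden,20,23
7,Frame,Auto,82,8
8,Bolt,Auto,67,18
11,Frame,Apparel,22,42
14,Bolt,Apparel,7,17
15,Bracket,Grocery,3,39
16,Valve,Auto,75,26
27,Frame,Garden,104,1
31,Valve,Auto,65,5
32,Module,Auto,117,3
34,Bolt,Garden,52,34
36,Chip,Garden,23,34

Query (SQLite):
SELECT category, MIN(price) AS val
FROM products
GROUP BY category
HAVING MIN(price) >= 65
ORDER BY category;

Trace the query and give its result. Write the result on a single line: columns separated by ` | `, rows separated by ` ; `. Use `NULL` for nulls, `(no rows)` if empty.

Partition products by category; compute MIN(price) within each group.
HAVING: keep groups where MIN(price) >= 65.
  Apparel: ids {11, 14} → MIN(price)=7
  Auto: ids {7, 8, 16, 31, 32} → MIN(price)=65
  Garden: ids {4, 27, 34, 36} → MIN(price)=20
  Grocery: ids {15} → MIN(price)=3

Auto | 65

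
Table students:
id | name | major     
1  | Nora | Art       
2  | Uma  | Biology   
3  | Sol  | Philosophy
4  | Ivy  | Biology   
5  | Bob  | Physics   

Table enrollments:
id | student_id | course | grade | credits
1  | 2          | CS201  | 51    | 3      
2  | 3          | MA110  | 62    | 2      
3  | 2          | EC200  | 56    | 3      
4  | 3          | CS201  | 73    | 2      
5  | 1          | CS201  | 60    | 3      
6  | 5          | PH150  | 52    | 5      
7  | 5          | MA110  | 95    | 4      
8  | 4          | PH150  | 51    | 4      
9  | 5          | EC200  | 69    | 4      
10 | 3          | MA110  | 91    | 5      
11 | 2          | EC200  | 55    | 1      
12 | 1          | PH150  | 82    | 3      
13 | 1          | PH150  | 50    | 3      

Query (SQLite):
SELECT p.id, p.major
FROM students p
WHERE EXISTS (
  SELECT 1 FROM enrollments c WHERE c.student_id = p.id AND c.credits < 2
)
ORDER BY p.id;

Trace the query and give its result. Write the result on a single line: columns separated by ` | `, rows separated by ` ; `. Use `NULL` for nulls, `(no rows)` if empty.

For each students row, check whether any enrollments with matching student_id has credits < 2.
Keep rows where that is true.

2 | Biology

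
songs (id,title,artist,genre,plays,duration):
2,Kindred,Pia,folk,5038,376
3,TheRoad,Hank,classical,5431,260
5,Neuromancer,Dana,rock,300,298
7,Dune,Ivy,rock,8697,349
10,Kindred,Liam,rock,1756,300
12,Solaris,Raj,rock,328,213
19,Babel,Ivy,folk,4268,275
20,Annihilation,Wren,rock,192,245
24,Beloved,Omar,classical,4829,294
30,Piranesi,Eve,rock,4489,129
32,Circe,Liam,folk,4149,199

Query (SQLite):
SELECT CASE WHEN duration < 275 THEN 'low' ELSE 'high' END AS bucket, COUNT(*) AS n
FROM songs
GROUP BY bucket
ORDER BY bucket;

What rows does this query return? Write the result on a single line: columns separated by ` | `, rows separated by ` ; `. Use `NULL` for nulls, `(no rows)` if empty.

high | 6 ; low | 5

Bucket rows by duration < 275 → 'low' else 'high'; count each bucket.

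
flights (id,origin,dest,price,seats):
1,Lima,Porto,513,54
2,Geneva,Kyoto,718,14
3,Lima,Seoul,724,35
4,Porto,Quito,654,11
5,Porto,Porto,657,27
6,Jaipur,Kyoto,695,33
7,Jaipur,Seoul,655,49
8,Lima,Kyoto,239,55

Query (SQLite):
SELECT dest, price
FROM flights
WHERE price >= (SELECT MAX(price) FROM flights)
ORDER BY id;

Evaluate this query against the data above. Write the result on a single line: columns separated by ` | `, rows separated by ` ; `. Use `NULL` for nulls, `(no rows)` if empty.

Seoul | 724

Scalar subquery: MAX(price) over all flights rows = 724.
Keep rows where price >= that value.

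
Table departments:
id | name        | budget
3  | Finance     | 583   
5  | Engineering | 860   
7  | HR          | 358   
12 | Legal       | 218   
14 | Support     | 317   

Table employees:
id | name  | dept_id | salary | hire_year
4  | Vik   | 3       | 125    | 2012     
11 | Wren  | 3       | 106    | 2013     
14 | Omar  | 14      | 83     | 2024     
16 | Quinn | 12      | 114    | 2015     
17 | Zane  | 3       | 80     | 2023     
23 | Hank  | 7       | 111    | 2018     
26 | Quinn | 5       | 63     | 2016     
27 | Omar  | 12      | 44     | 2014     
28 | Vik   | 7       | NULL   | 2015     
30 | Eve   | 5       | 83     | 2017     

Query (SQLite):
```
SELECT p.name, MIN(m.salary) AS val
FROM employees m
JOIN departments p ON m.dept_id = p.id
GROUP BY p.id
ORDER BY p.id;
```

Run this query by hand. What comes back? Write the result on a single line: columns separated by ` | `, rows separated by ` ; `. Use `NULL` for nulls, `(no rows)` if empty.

Join each employees row to its departments via dept_id.
Group joined rows by departments.id; compute MIN(m.salary) per group.
  3: ids {4, 11, 17} → MIN(m.salary)=80
  5: ids {26, 30} → MIN(m.salary)=63
  7: ids {23, 28} → MIN(m.salary)=111
  12: ids {16, 27} → MIN(m.salary)=44
  14: ids {14} → MIN(m.salary)=83

Finance | 80 ; Engineering | 63 ; HR | 111 ; Legal | 44 ; Support | 83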